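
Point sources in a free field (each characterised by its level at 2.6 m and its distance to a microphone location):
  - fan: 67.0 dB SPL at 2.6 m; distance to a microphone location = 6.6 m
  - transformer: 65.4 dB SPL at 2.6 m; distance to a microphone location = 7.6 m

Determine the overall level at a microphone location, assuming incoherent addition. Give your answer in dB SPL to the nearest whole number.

Propagate each source to the receiver with L = L_ref − 20·log₁₀(r/r_ref), then add intensities.
fan: 67.0 − 20·log₁₀(6.6/2.6) = 67.0 − 8.09 = 58.91 dB SPL.
transformer: 65.4 − 20·log₁₀(7.6/2.6) = 65.4 − 9.32 = 56.08 dB SPL.
Σ 10^(L/10) = 1.184e+06 → L_total = 10·log₁₀(1.184e+06) = 60.73 dB SPL.

61 dB SPL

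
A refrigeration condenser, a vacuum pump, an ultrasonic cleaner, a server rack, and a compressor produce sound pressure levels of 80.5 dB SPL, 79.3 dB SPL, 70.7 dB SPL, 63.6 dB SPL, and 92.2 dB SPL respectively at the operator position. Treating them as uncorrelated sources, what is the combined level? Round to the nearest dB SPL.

93 dB SPL

For uncorrelated sources the intensities add, so convert each level to linear form, sum, and take 10·log₁₀ of the total.
Σ 10^(L/10) = 10^(80.5/10) + 10^(79.3/10) + 10^(70.7/10) + 10^(63.6/10) + 10^(92.2/10) = 1.871e+09.
L_total = 10·log₁₀(1.871e+09) = 92.72 dB SPL.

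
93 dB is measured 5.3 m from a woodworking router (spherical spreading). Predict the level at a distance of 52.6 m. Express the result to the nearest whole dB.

73 dB

Point-source attenuation: ΔL = 20·log₁₀(r₂/r₁) = 20·log₁₀(52.6/5.3) = 19.934 dB.
L₂ = 93 − 20·log₁₀(52.6/5.3) = 93 − 19.934 = 73.07 dB.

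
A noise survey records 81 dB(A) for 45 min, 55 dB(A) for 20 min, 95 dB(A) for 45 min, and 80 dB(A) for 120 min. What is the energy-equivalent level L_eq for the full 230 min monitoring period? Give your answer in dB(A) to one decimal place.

The energy average is taken in the linear domain: L_eq = 10·log₁₀[(Σ tᵢ·10^(Lᵢ/10))/T], T = 230 min.
Σ tᵢ·10^(Lᵢ/10) = 45·10^(81/10) + 20·10^(55/10) + 45·10^(95/10) + 120·10^(80/10) = 1.600e+11.
L_eq = 10·log₁₀(1.600e+11/230) = 88.42 dB(A).

88.4 dB(A)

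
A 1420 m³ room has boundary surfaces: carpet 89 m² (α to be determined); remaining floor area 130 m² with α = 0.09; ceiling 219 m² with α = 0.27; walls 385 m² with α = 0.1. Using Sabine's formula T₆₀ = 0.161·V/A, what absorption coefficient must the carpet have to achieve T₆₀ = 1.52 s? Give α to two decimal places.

A = 0.161·V/T₆₀ = 0.161·1420/1.52 = 150.41 m² sabins.
Absorption from the other surfaces = 130·0.09 + 219·0.27 + 385·0.1 = 109.33 m², so the carpet must supply 41.08 m² over 89 m².
α = 41.08/89 = 0.462.

0.46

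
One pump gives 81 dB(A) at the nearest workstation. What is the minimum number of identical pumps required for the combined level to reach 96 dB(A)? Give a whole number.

The shortfall is 96 − 81 = 15.0 dB, and N units add 10·log₁₀ N, so need 10·log₁₀ N ≥ 15.0.
N ≥ 10^(15.0/10) = 31.623, so N = 32.

32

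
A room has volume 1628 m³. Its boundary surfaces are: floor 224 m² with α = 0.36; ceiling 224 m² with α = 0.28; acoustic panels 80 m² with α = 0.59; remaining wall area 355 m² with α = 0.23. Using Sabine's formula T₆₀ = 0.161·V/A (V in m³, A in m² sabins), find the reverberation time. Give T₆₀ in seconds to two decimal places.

0.96 s

Total absorption A = 224·0.36 + 224·0.28 + 80·0.59 + 355·0.23 = 272.21 m² sabins.
T₆₀ = 0.161·V/A = 0.161·1628/272.21 = 0.963 s.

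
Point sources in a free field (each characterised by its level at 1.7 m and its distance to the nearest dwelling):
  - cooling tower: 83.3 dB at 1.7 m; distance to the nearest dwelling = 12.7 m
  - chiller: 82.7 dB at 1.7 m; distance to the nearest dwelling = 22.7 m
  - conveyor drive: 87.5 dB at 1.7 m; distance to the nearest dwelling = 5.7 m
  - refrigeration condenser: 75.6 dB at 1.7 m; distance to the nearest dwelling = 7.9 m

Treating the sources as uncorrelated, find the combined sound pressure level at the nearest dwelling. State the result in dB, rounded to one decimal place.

Propagate each source to the receiver with L = L_ref − 20·log₁₀(r/r_ref), then add intensities.
cooling tower: 83.3 − 20·log₁₀(12.7/1.7) = 83.3 − 17.47 = 65.83 dB.
chiller: 82.7 − 20·log₁₀(22.7/1.7) = 82.7 − 22.51 = 60.19 dB.
conveyor drive: 87.5 − 20·log₁₀(5.7/1.7) = 87.5 − 10.51 = 76.99 dB.
refrigeration condenser: 75.6 − 20·log₁₀(7.9/1.7) = 75.6 − 13.34 = 62.26 dB.
Σ 10^(L/10) = 5.658e+07 → L_total = 10·log₁₀(5.658e+07) = 77.53 dB.

77.5 dB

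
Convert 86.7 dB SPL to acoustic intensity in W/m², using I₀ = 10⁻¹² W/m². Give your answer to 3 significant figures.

L = 10·log₁₀(I/I₀) ⇒ I = I₀·10^(L/10) = 10⁻¹² × 10^8.67.

0.000468 W/m²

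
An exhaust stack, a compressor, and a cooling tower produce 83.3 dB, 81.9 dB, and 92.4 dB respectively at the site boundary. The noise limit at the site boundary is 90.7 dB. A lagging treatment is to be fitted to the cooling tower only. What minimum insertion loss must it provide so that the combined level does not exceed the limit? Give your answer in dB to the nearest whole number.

Fixed contribution from the other sources: Σ 10^(L/10) = 10^(83.3/10) + 10^(81.9/10) = 3.687e+08 (85.67 dB).
The limit corresponds to 10^(90.7/10) = 1.175e+09; subtracting the fixed part leaves 8.062e+08 for the cooling tower, i.e. 89.06 dB.
Required insertion loss = 92.4 − 89.06 = 3.34 dB.

3 dB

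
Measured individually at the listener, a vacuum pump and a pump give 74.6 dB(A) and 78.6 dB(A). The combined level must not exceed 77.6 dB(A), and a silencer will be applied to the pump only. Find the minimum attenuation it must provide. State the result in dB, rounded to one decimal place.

Fixed contribution from the other source: Σ 10^(L/10) = 10^(74.6/10) = 2.884e+07 (74.60 dB(A)).
The limit corresponds to 10^(77.6/10) = 5.754e+07; subtracting the fixed part leaves 2.870e+07 for the pump, i.e. 74.58 dB(A).
So the pump must be reduced from 78.6 to 74.58 dB(A): IL = 4.02 dB.

4.0 dB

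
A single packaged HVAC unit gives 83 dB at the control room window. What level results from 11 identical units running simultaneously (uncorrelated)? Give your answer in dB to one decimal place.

93.4 dB

L_total = L₁ + 10·log₁₀ N for N identical incoherent sources.
L_total = 83 + 10·log₁₀(11) = 83 + 10.414 = 93.41 dB.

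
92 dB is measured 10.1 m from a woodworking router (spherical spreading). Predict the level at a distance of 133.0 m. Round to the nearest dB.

70 dB

For a point source, L₂ = L₁ − 20·log₁₀(r₂/r₁).
L₂ = 92 − 20·log₁₀(133.0/10.1) = 92 − 22.391 = 69.61 dB.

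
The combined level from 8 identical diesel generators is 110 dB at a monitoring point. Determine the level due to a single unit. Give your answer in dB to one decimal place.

101.0 dB

8 equal contributions raise the level by 10·log₁₀ 8 = 9.031 dB, so each unit alone gives 110 − 9.031.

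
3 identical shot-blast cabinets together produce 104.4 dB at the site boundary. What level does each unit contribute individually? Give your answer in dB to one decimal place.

3 equal contributions raise the level by 10·log₁₀ 3 = 4.771 dB, so each unit alone gives 104.4 − 4.771.

99.6 dB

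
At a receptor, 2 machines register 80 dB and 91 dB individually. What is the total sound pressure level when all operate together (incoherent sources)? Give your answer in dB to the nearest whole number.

For uncorrelated sources the intensities add, so convert each level to linear form, sum, and take 10·log₁₀ of the total.
Σ 10^(L/10) = 10^(80/10) + 10^(91/10) = 1.359e+09.
L_total = 10·log₁₀(1.359e+09) = 91.33 dB.

91 dB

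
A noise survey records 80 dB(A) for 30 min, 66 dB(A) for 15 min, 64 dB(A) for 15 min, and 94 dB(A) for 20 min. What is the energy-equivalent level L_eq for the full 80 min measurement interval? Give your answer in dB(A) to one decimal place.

The energy average is taken in the linear domain: L_eq = 10·log₁₀[(Σ tᵢ·10^(Lᵢ/10))/T], T = 80 min.
Σ tᵢ·10^(Lᵢ/10) = 30·10^(80/10) + 15·10^(66/10) + 15·10^(64/10) + 20·10^(94/10) = 5.334e+10.
L_eq = 10·log₁₀(5.334e+10/80) = 88.24 dB(A).

88.2 dB(A)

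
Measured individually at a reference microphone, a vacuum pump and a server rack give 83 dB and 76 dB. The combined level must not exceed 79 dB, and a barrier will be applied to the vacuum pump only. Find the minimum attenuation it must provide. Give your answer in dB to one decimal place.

Everything except the vacuum pump sums to 10^(76/10) = 3.981e+07 in linear terms, 76.00 dB.
The limit corresponds to 10^(79/10) = 7.943e+07; subtracting the fixed part leaves 3.962e+07 for the vacuum pump, i.e. 75.98 dB.
So the vacuum pump must be reduced from 83 to 75.98 dB: IL = 7.02 dB.

7.0 dB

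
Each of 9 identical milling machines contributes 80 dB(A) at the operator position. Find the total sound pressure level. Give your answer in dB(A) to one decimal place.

89.5 dB(A)

L_total = L₁ + 10·log₁₀ N for N identical incoherent sources.
L_total = 80 + 10·log₁₀(9) = 80 + 9.542 = 89.54 dB(A).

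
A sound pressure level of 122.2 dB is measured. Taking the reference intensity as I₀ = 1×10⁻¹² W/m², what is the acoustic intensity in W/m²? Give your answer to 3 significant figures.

I/I₀ = 10^(122.2/10) = 1.66e+12, so I = 1.66e+12 × 10⁻¹² W/m².

1.66 W/m²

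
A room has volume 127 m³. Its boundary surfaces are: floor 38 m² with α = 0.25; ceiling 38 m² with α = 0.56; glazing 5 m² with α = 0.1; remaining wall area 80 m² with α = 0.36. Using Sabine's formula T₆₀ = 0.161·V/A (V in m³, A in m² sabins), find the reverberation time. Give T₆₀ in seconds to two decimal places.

Total absorption A = 38·0.25 + 38·0.56 + 5·0.1 + 80·0.36 = 60.08 m² sabins.
T₆₀ = 0.161 × 127 / 60.08 = 0.340 s.

0.34 s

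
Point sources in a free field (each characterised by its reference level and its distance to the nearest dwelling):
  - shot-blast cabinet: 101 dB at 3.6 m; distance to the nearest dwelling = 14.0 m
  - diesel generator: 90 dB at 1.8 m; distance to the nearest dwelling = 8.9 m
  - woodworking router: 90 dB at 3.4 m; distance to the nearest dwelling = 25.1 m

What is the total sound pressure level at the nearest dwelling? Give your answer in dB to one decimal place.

Apply inverse-square spreading to bring every level to the receiver, then sum 10^(L/10).
shot-blast cabinet: 101 − 20·log₁₀(14.0/3.6) = 101 − 11.80 = 89.20 dB.
diesel generator: 90 − 20·log₁₀(8.9/1.8) = 90 − 13.88 = 76.12 dB.
woodworking router: 90 − 20·log₁₀(25.1/3.4) = 90 − 17.36 = 72.64 dB.
Σ 10^(L/10) = 8.917e+08 → L_total = 10·log₁₀(8.917e+08) = 89.50 dB.

89.5 dB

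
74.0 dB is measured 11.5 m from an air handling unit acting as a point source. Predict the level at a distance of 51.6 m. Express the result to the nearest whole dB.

Point-source attenuation: ΔL = 20·log₁₀(r₂/r₁) = 20·log₁₀(51.6/11.5) = 13.039 dB.
L₂ = 74.0 − 20·log₁₀(51.6/11.5) = 74.0 − 13.039 = 60.96 dB.

61 dB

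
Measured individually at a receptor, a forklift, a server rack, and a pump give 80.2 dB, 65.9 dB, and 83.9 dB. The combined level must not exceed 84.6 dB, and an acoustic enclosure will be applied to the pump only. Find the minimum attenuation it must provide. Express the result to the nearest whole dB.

1 dB

The untreated sources together contribute 10^(80.2/10) + 10^(65.9/10) = 1.086e+08, i.e. 80.36 dB.
To meet 84.6 dB overall, the treated pump may contribute at most 10^(84.6/10) − 1.086e+08 = 1.798e+08, i.e. 82.55 dB.
Required insertion loss = 83.9 − 82.55 = 1.35 dB.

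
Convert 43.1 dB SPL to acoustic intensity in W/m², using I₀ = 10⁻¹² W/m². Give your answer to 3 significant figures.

2.04e-08 W/m²

L = 10·log₁₀(I/I₀) ⇒ I = I₀·10^(L/10) = 10⁻¹² × 10^4.31.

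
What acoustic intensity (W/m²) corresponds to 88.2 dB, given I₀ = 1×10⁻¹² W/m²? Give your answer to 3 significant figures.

L = 10·log₁₀(I/I₀) ⇒ I = I₀·10^(L/10) = 10⁻¹² × 10^8.82.

0.000661 W/m²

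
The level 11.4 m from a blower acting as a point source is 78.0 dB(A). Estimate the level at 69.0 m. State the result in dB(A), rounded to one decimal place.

62.4 dB(A)

Point-source attenuation: ΔL = 20·log₁₀(r₂/r₁) = 20·log₁₀(69.0/11.4) = 15.639 dB.
L₂ = 78.0 − 20·log₁₀(69.0/11.4) = 78.0 − 15.639 = 62.36 dB(A).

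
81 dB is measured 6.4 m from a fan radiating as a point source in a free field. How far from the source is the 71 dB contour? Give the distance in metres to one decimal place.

20.2 m

Point-source spreading drops the level by 20·log₁₀(r₂/r₁); inverting, r₂/r₁ = 10^(ΔL/20).
r₂ = 6.4·10^((81−71)/20) = 6.4·10^(10.0/20) = 20.24 m.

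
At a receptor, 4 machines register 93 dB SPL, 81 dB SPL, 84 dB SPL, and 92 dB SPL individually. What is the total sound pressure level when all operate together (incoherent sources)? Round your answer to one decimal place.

96.0 dB SPL

Incoherent sources combine by intensity addition: L_total = 10·log₁₀(Σ 10^(L_i/10)).
Σ 10^(L/10) = 10^(93/10) + 10^(81/10) + 10^(84/10) + 10^(92/10) = 3.957e+09.
L_total = 10·log₁₀(3.957e+09) = 95.97 dB SPL.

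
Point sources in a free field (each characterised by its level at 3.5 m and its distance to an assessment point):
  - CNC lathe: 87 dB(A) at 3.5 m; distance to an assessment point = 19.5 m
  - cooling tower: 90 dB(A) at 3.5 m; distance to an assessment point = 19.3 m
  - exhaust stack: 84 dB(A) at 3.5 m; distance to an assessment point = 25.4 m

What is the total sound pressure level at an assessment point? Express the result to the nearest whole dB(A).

Propagate each source to the receiver with L = L_ref − 20·log₁₀(r/r_ref), then add intensities.
CNC lathe: 87 − 20·log₁₀(19.5/3.5) = 87 − 14.92 = 72.08 dB(A).
cooling tower: 90 − 20·log₁₀(19.3/3.5) = 90 − 14.83 = 75.17 dB(A).
exhaust stack: 84 − 20·log₁₀(25.4/3.5) = 84 − 17.22 = 66.78 dB(A).
Σ 10^(L/10) = 5.380e+07 → L_total = 10·log₁₀(5.380e+07) = 77.31 dB(A).

77 dB(A)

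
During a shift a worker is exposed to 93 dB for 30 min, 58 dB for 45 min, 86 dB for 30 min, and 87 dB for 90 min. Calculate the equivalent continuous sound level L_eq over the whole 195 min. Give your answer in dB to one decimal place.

The energy average is taken in the linear domain: L_eq = 10·log₁₀[(Σ tᵢ·10^(Lᵢ/10))/T], T = 195 min.
Σ tᵢ·10^(Lᵢ/10) = 30·10^(93/10) + 45·10^(58/10) + 30·10^(86/10) + 90·10^(87/10) = 1.169e+11.
L_eq = 10·log₁₀(1.169e+11/195) = 87.78 dB.

87.8 dB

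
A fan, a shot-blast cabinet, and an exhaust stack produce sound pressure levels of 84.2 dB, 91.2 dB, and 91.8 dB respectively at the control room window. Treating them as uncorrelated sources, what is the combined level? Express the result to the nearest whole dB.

95 dB

Incoherent sources combine by intensity addition: L_total = 10·log₁₀(Σ 10^(L_i/10)).
Σ 10^(L/10) = 10^(84.2/10) + 10^(91.2/10) + 10^(91.8/10) = 3.095e+09.
L_total = 10·log₁₀(3.095e+09) = 94.91 dB.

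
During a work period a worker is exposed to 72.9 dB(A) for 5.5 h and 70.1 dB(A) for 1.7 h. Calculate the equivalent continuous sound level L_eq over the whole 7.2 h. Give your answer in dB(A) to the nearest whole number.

72 dB(A)

The energy average is taken in the linear domain: L_eq = 10·log₁₀[(Σ tᵢ·10^(Lᵢ/10))/T], T = 7.2 h.
Σ tᵢ·10^(Lᵢ/10) = 5.5·10^(72.9/10) + 1.7·10^(70.1/10) = 1.246e+08.
L_eq = 10·log₁₀(1.246e+08/7.2) = 72.38 dB(A).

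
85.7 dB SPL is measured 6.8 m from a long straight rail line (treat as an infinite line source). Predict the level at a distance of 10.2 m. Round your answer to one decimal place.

83.9 dB SPL

Line-source attenuation: ΔL = 10·log₁₀(r₂/r₁) = 10·log₁₀(10.2/6.8) = 1.761 dB.
L₂ = 85.7 − 10·log₁₀(10.2/6.8) = 85.7 − 1.761 = 83.94 dB SPL.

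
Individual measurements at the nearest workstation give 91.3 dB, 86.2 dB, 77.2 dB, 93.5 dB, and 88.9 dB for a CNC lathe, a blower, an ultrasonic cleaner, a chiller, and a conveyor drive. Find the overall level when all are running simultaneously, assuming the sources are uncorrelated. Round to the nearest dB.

For uncorrelated sources the intensities add, so convert each level to linear form, sum, and take 10·log₁₀ of the total.
Σ 10^(L/10) = 10^(91.3/10) + 10^(86.2/10) + 10^(77.2/10) + 10^(93.5/10) + 10^(88.9/10) = 4.833e+09.
L_total = 10·log₁₀(4.833e+09) = 96.84 dB.

97 dB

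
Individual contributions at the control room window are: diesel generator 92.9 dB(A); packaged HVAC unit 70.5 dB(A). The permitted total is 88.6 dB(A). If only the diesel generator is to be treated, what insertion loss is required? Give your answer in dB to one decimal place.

Fixed contribution from the other source: Σ 10^(L/10) = 10^(70.5/10) = 1.122e+07 (70.50 dB(A)).
The limit corresponds to 10^(88.6/10) = 7.244e+08; subtracting the fixed part leaves 7.132e+08 for the diesel generator, i.e. 88.53 dB(A).
So the diesel generator must be reduced from 92.9 to 88.53 dB(A): IL = 4.37 dB.

4.4 dB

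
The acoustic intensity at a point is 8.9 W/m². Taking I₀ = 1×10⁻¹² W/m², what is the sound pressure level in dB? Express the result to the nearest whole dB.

Dividing by I₀ shifts the exponent by 12: I/I₀ = 8.9×10^12.
L = 10·(0.9494 + 12) = 129.49 dB.

129 dB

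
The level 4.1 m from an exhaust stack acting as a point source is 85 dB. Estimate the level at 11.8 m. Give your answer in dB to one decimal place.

Spherical spreading from a point source gives a 20·log₁₀(r₂/r₁) drop.
L₂ = 85 − 20·log₁₀(11.8/4.1) = 85 − 9.182 = 75.82 dB.

75.8 dB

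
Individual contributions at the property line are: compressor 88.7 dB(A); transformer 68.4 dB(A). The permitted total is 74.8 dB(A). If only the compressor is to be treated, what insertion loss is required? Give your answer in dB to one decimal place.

15.0 dB

The untreated sources together contribute 10^(68.4/10) = 6.918e+06, i.e. 68.40 dB(A).
The limit corresponds to 10^(74.8/10) = 3.020e+07; subtracting the fixed part leaves 2.328e+07 for the compressor, i.e. 73.67 dB(A).
Required insertion loss = 88.7 − 73.67 = 15.03 dB.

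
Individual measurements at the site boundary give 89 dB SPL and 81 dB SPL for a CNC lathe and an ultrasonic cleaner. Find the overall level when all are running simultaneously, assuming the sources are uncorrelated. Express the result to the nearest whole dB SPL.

90 dB SPL

Incoherent sources combine by intensity addition: L_total = 10·log₁₀(Σ 10^(L_i/10)).
Σ 10^(L/10) = 10^(89/10) + 10^(81/10) = 9.202e+08.
L_total = 10·log₁₀(9.202e+08) = 89.64 dB SPL.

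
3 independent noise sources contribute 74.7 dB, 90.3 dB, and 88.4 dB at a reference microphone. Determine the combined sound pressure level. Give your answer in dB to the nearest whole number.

For uncorrelated sources the intensities add, so convert each level to linear form, sum, and take 10·log₁₀ of the total.
Σ 10^(L/10) = 10^(74.7/10) + 10^(90.3/10) + 10^(88.4/10) = 1.793e+09.
L_total = 10·log₁₀(1.793e+09) = 92.54 dB.

93 dB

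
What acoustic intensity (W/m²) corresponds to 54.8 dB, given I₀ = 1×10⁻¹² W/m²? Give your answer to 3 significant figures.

I/I₀ = 10^(54.8/10) = 3.02e+05, so I = 3.02e+05 × 10⁻¹² W/m².

3.02e-07 W/m²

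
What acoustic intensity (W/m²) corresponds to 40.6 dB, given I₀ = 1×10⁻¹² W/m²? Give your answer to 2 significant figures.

1.1e-08 W/m²

L = 10·log₁₀(I/I₀) ⇒ I = I₀·10^(L/10) = 10⁻¹² × 10^4.06.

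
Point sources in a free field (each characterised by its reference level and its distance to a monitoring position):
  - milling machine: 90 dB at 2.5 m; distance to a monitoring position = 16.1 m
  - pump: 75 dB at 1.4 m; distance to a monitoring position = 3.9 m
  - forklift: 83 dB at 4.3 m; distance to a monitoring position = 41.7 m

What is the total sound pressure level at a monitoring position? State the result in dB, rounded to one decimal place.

Apply inverse-square spreading to bring every level to the receiver, then sum 10^(L/10).
milling machine: 90 − 20·log₁₀(16.1/2.5) = 90 − 16.18 = 73.82 dB.
pump: 75 − 20·log₁₀(3.9/1.4) = 75 − 8.90 = 66.10 dB.
forklift: 83 − 20·log₁₀(41.7/4.3) = 83 − 19.73 = 63.27 dB.
Σ 10^(L/10) = 3.031e+07 → L_total = 10·log₁₀(3.031e+07) = 74.82 dB.

74.8 dB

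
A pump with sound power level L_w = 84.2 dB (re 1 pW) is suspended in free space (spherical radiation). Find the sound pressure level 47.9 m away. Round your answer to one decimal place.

39.6 dB

The power spreads over a sphere of area 4π·r², so L_p = L_w − 10·log₁₀(4π·r²).
4π·r² = 2.883e+04 m², 10·log₁₀ of that is 44.599 dB.
L_p = 84.2 − 44.599 = 39.60 dB.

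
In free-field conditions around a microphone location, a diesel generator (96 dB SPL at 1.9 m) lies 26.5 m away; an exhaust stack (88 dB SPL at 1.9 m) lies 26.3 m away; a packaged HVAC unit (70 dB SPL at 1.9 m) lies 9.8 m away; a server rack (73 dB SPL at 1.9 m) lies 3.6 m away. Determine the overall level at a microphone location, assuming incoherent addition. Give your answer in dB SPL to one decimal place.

74.7 dB SPL

Propagate each source to the receiver with L = L_ref − 20·log₁₀(r/r_ref), then add intensities.
diesel generator: 96 − 20·log₁₀(26.5/1.9) = 96 − 22.89 = 73.11 dB SPL.
exhaust stack: 88 − 20·log₁₀(26.3/1.9) = 88 − 22.82 = 65.18 dB SPL.
packaged HVAC unit: 70 − 20·log₁₀(9.8/1.9) = 70 − 14.25 = 55.75 dB SPL.
server rack: 73 − 20·log₁₀(3.6/1.9) = 73 − 5.55 = 67.45 dB SPL.
Σ 10^(L/10) = 2.969e+07 → L_total = 10·log₁₀(2.969e+07) = 74.73 dB SPL.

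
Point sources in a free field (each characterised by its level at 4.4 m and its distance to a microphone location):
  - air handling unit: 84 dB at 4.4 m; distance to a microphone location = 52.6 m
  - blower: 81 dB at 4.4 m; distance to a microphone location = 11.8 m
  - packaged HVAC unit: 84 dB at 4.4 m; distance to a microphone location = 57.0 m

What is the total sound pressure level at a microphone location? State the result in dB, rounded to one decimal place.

Propagate each source to the receiver with L = L_ref − 20·log₁₀(r/r_ref), then add intensities.
air handling unit: 84 − 20·log₁₀(52.6/4.4) = 84 − 21.55 = 62.45 dB.
blower: 81 − 20·log₁₀(11.8/4.4) = 81 − 8.57 = 72.43 dB.
packaged HVAC unit: 84 − 20·log₁₀(57.0/4.4) = 84 − 22.25 = 61.75 dB.
Σ 10^(L/10) = 2.076e+07 → L_total = 10·log₁₀(2.076e+07) = 73.17 dB.

73.2 dB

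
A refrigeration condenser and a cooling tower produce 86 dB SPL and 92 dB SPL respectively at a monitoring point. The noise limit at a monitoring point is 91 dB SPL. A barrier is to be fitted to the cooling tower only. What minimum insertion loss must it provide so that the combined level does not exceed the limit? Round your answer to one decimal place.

2.7 dB

The untreated sources together contribute 10^(86/10) = 3.981e+08, i.e. 86.00 dB SPL.
The limit corresponds to 10^(91/10) = 1.259e+09; subtracting the fixed part leaves 8.608e+08 for the cooling tower, i.e. 89.35 dB SPL.
Required insertion loss = 92 − 89.35 = 2.65 dB.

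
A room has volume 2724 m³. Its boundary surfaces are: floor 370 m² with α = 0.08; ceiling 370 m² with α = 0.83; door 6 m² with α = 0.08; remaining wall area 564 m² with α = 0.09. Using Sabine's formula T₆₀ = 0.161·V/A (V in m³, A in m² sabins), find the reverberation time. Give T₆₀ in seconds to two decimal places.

1.13 s

Summing Sᵢαᵢ: 370·0.08 + 370·0.83 + 6·0.08 + 564·0.09 = 387.94 m².
T₆₀ = 0.161·V/A = 0.161·2724/387.94 = 1.130 s.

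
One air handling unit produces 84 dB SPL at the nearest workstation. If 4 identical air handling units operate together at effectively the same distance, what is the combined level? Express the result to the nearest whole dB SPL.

N identical incoherent sources raise the level by 10·log₁₀ N.
L_total = 84 + 10·log₁₀(4) = 84 + 6.021 = 90.02 dB SPL.

90 dB SPL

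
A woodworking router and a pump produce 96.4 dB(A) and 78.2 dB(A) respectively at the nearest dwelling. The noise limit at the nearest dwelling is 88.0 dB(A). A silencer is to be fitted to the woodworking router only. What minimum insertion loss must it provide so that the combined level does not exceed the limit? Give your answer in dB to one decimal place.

The untreated sources together contribute 10^(78.2/10) = 6.607e+07, i.e. 78.20 dB(A).
To meet 88.0 dB(A) overall, the treated woodworking router may contribute at most 10^(88.0/10) − 6.607e+07 = 5.649e+08, i.e. 87.52 dB(A).
So the woodworking router must be reduced from 96.4 to 87.52 dB(A): IL = 8.88 dB.

8.9 dB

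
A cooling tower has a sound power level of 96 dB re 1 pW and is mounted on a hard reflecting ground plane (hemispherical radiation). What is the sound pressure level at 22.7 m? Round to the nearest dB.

61 dB

L_p = L_w − 10·log₁₀(2π·r²) with r = 22.7 m.
2π·r² = 3238 m², 10·log₁₀ of that is 35.102 dB.
L_p = 96 − 35.102 = 60.90 dB.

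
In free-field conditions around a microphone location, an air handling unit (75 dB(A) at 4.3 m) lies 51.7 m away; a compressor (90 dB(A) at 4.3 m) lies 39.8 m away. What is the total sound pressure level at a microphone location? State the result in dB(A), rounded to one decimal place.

Apply inverse-square spreading to bring every level to the receiver, then sum 10^(L/10).
air handling unit: 75 − 20·log₁₀(51.7/4.3) = 75 − 21.60 = 53.40 dB(A).
compressor: 90 − 20·log₁₀(39.8/4.3) = 90 − 19.33 = 70.67 dB(A).
Σ 10^(L/10) = 1.189e+07 → L_total = 10·log₁₀(1.189e+07) = 70.75 dB(A).

70.8 dB(A)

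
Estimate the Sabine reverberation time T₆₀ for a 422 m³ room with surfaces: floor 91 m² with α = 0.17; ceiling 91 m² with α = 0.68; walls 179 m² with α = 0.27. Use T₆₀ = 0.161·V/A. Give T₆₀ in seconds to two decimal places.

0.54 s

Total absorption A = 91·0.17 + 91·0.68 + 179·0.27 = 125.68 m² sabins.
T₆₀ = 0.161·V/A = 0.161·422/125.68 = 0.541 s.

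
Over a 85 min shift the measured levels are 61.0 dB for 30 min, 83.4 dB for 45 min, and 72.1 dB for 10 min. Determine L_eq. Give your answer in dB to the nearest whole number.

Weight each interval's intensity by its duration and average over T = 85 min:
Σ tᵢ·10^(Lᵢ/10) = 30·10^(61.0/10) + 45·10^(83.4/10) + 10·10^(72.1/10) = 1.004e+10.
L_eq = 10·log₁₀(1.004e+10/85) = 80.73 dB.

81 dB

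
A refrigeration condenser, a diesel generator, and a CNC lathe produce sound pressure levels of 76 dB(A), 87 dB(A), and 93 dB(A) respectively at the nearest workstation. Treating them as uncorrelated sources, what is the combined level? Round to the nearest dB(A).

Incoherent sources combine by intensity addition: L_total = 10·log₁₀(Σ 10^(L_i/10)).
Σ 10^(L/10) = 10^(76/10) + 10^(87/10) + 10^(93/10) = 2.536e+09.
L_total = 10·log₁₀(2.536e+09) = 94.04 dB(A).

94 dB(A)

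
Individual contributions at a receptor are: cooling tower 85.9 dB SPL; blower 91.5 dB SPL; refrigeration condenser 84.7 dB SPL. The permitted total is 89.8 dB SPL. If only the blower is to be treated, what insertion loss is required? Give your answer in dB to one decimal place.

7.2 dB

The untreated sources together contribute 10^(85.9/10) + 10^(84.7/10) = 6.842e+08, i.e. 88.35 dB SPL.
The limit corresponds to 10^(89.8/10) = 9.550e+08; subtracting the fixed part leaves 2.708e+08 for the blower, i.e. 84.33 dB SPL.
Required insertion loss = 91.5 − 84.33 = 7.17 dB.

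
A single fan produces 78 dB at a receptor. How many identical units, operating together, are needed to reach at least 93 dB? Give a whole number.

32

The shortfall is 93 − 78 = 15.0 dB, and N units add 10·log₁₀ N, so need 10·log₁₀ N ≥ 15.0.
N ≥ 10^(15.0/10) = 31.623, so N = 32.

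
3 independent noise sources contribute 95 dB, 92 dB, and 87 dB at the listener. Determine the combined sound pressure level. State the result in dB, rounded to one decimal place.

97.2 dB

For uncorrelated sources the intensities add, so convert each level to linear form, sum, and take 10·log₁₀ of the total.
Σ 10^(L/10) = 10^(95/10) + 10^(92/10) + 10^(87/10) = 5.248e+09.
L_total = 10·log₁₀(5.248e+09) = 97.20 dB.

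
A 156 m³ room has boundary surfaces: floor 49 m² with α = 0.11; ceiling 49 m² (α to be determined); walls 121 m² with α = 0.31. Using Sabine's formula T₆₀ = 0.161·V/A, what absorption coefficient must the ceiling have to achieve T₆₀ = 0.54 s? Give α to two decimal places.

Required total absorption A = 0.161·156/0.54 = 46.51 m².
Absorption from the other surfaces = 49·0.11 + 121·0.31 = 42.90 m², so the ceiling must supply 3.61 m² over 49 m².
α = 3.61/49 = 0.074.

0.07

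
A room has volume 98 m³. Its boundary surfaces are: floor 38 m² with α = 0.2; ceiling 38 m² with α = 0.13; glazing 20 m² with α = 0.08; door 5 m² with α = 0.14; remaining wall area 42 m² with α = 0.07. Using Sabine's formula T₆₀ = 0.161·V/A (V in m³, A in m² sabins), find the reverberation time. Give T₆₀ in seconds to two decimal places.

0.89 s

Summing Sᵢαᵢ: 38·0.2 + 38·0.13 + 20·0.08 + 5·0.14 + 42·0.07 = 17.78 m².
T₆₀ = 0.161·V/A = 0.161·98/17.78 = 0.887 s.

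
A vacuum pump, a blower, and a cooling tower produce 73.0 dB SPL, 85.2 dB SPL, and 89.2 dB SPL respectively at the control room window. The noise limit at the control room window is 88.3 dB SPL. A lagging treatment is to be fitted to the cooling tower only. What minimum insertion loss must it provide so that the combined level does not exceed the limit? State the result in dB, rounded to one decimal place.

Everything except the cooling tower sums to 10^(73.0/10) + 10^(85.2/10) = 3.511e+08 in linear terms, 85.45 dB SPL.
To meet 88.3 dB SPL overall, the treated cooling tower may contribute at most 10^(88.3/10) − 3.511e+08 = 3.250e+08, i.e. 85.12 dB SPL.
Required insertion loss = 89.2 − 85.12 = 4.08 dB.

4.1 dB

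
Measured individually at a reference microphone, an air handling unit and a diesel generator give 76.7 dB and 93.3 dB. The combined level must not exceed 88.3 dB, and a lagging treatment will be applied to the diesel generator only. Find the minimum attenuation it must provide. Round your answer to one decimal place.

The untreated sources together contribute 10^(76.7/10) = 4.677e+07, i.e. 76.70 dB.
To meet 88.3 dB overall, the treated diesel generator may contribute at most 10^(88.3/10) − 4.677e+07 = 6.293e+08, i.e. 87.99 dB.
Required insertion loss = 93.3 − 87.99 = 5.31 dB.

5.3 dB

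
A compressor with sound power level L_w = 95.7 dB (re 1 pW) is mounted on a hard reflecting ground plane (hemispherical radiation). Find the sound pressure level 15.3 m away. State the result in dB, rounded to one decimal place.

64.0 dB

L_p = L_w − 10·log₁₀(2π·r²) with r = 15.3 m.
2π·r² = 1471 m², 10·log₁₀ of that is 31.676 dB.
L_p = 95.7 − 31.676 = 64.02 dB.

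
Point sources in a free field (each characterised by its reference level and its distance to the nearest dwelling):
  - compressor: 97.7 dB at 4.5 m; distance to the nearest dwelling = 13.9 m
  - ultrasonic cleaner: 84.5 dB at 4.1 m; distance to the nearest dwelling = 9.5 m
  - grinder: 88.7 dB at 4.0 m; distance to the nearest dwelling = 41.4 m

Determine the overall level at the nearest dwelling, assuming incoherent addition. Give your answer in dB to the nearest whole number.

88 dB

First find each source's level at the receiver (point-source: −20·log₁₀(r/r_ref)), then combine on an intensity basis.
compressor: 97.7 − 20·log₁₀(13.9/4.5) = 97.7 − 9.80 = 87.90 dB.
ultrasonic cleaner: 84.5 − 20·log₁₀(9.5/4.1) = 84.5 − 7.30 = 77.20 dB.
grinder: 88.7 − 20·log₁₀(41.4/4.0) = 88.7 − 20.30 = 68.40 dB.
Σ 10^(L/10) = 6.766e+08 → L_total = 10·log₁₀(6.766e+08) = 88.30 dB.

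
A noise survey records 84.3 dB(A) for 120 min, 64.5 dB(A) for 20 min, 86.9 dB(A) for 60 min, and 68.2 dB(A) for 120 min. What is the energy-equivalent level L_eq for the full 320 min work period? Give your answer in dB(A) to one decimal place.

Weight each interval's intensity by its duration and average over T = 320 min:
Σ tᵢ·10^(Lᵢ/10) = 120·10^(84.3/10) + 20·10^(64.5/10) + 60·10^(86.9/10) + 120·10^(68.2/10) = 6.253e+10.
L_eq = 10·log₁₀(6.253e+10/320) = 82.91 dB(A).

82.9 dB(A)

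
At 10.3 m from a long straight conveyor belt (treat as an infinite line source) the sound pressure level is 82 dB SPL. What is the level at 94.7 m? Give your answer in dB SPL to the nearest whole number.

72 dB SPL

For a line source, L₂ = L₁ − 10·log₁₀(r₂/r₁).
L₂ = 82 − 10·log₁₀(94.7/10.3) = 82 − 9.635 = 72.36 dB SPL.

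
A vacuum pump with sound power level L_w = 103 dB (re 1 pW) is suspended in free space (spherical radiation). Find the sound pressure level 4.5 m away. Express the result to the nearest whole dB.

79 dB

Free-field spherical radiation: L_p = L_w − 10·log₁₀(4π·r²), r = 4.5 m.
4π·r² = 254.5 m², 10·log₁₀ of that is 24.056 dB.
L_p = 103 − 24.056 = 78.94 dB.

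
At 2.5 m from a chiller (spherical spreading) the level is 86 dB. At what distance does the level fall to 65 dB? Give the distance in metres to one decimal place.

For a point source L₁ − L₂ = 20·log₁₀(r₂/r₁), so r₂ = r₁·10^((L₁−L₂)/20).
r₂ = 2.5·10^((86−65)/20) = 2.5·10^(21.0/20) = 28.05 m.

28.1 m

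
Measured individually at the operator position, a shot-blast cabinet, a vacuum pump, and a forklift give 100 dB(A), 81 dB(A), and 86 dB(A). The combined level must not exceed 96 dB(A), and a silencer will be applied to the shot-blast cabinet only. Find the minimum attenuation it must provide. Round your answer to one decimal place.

Everything except the shot-blast cabinet sums to 10^(81/10) + 10^(86/10) = 5.240e+08 in linear terms, 87.19 dB(A).
The limit corresponds to 10^(96/10) = 3.981e+09; subtracting the fixed part leaves 3.457e+09 for the shot-blast cabinet, i.e. 95.39 dB(A).
Required insertion loss = 100 − 95.39 = 4.61 dB.

4.6 dB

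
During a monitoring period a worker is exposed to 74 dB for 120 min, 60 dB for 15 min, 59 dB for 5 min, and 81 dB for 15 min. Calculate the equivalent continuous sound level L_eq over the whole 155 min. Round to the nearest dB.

75 dB

L_eq = 10·log₁₀[(1/T)·Σ tᵢ·10^(Lᵢ/10)] with T = 155 min.
Σ tᵢ·10^(Lᵢ/10) = 120·10^(74/10) + 15·10^(60/10) + 5·10^(59/10) + 15·10^(81/10) = 4.922e+09.
L_eq = 10·log₁₀(4.922e+09/155) = 75.02 dB.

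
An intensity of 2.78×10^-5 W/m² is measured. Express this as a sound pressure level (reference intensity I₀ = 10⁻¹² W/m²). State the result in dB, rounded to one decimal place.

74.4 dB

Dividing by I₀ shifts the exponent by 12: I/I₀ = 2.78×10^7.
L = 10·(0.4440 + 7) = 74.44 dB.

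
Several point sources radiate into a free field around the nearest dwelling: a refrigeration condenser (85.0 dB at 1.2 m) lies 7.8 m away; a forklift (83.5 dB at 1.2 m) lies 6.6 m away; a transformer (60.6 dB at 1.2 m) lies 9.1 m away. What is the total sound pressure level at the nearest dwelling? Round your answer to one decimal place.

71.7 dB

First find each source's level at the receiver (point-source: −20·log₁₀(r/r_ref)), then combine on an intensity basis.
refrigeration condenser: 85.0 − 20·log₁₀(7.8/1.2) = 85.0 − 16.26 = 68.74 dB.
forklift: 83.5 − 20·log₁₀(6.6/1.2) = 83.5 − 14.81 = 68.69 dB.
transformer: 60.6 − 20·log₁₀(9.1/1.2) = 60.6 − 17.60 = 43.00 dB.
Σ 10^(L/10) = 1.491e+07 → L_total = 10·log₁₀(1.491e+07) = 71.73 dB.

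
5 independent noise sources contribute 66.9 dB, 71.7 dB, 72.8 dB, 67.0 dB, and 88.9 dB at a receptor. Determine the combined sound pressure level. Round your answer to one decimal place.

89.1 dB

Incoherent sources combine by intensity addition: L_total = 10·log₁₀(Σ 10^(L_i/10)).
Σ 10^(L/10) = 10^(66.9/10) + 10^(71.7/10) + 10^(72.8/10) + 10^(67.0/10) + 10^(88.9/10) = 8.200e+08.
L_total = 10·log₁₀(8.200e+08) = 89.14 dB.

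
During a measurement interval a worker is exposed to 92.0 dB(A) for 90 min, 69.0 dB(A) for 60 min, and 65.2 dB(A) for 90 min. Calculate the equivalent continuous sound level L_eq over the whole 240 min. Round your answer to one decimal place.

The energy average is taken in the linear domain: L_eq = 10·log₁₀[(Σ tᵢ·10^(Lᵢ/10))/T], T = 240 min.
Σ tᵢ·10^(Lᵢ/10) = 90·10^(92.0/10) + 60·10^(69.0/10) + 90·10^(65.2/10) = 1.434e+11.
L_eq = 10·log₁₀(1.434e+11/240) = 87.76 dB(A).

87.8 dB(A)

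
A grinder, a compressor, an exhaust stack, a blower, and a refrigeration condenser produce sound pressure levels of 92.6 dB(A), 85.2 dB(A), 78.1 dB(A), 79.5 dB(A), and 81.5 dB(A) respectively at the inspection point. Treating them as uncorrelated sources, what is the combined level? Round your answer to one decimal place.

For uncorrelated sources the intensities add, so convert each level to linear form, sum, and take 10·log₁₀ of the total.
Σ 10^(L/10) = 10^(92.6/10) + 10^(85.2/10) + 10^(78.1/10) + 10^(79.5/10) + 10^(81.5/10) = 2.446e+09.
L_total = 10·log₁₀(2.446e+09) = 93.88 dB(A).

93.9 dB(A)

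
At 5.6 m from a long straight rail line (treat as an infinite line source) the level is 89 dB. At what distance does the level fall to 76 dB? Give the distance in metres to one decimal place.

111.7 m

Line-source spreading drops the level by 10·log₁₀(r₂/r₁); inverting, r₂/r₁ = 10^(ΔL/10).
r₂ = 5.6·10^((89−76)/10) = 5.6·10^(13.0/10) = 111.73 m.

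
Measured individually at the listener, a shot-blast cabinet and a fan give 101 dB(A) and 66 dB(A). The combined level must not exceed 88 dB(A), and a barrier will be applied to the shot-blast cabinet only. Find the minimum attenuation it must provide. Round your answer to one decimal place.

13.0 dB

Everything except the shot-blast cabinet sums to 10^(66/10) = 3.981e+06 in linear terms, 66.00 dB(A).
To meet 88 dB(A) overall, the treated shot-blast cabinet may contribute at most 10^(88/10) − 3.981e+06 = 6.270e+08, i.e. 87.97 dB(A).
So the shot-blast cabinet must be reduced from 101 to 87.97 dB(A): IL = 13.03 dB.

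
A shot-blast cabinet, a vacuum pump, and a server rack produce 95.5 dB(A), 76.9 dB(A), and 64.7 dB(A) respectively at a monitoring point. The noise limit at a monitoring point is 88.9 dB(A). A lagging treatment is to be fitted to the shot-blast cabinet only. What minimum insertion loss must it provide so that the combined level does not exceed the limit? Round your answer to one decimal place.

Fixed contribution from the other sources: Σ 10^(L/10) = 10^(76.9/10) + 10^(64.7/10) = 5.193e+07 (77.15 dB(A)).
The limit corresponds to 10^(88.9/10) = 7.762e+08; subtracting the fixed part leaves 7.243e+08 for the shot-blast cabinet, i.e. 88.60 dB(A).
Required insertion loss = 95.5 − 88.60 = 6.90 dB.

6.9 dB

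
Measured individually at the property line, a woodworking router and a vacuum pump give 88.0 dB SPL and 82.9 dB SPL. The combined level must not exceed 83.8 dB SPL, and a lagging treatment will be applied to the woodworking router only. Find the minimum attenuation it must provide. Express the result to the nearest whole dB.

11 dB

Everything except the woodworking router sums to 10^(82.9/10) = 1.950e+08 in linear terms, 82.90 dB SPL.
To meet 83.8 dB SPL overall, the treated woodworking router may contribute at most 10^(83.8/10) − 1.950e+08 = 4.490e+07, i.e. 76.52 dB SPL.
So the woodworking router must be reduced from 88.0 to 76.52 dB SPL: IL = 11.48 dB.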